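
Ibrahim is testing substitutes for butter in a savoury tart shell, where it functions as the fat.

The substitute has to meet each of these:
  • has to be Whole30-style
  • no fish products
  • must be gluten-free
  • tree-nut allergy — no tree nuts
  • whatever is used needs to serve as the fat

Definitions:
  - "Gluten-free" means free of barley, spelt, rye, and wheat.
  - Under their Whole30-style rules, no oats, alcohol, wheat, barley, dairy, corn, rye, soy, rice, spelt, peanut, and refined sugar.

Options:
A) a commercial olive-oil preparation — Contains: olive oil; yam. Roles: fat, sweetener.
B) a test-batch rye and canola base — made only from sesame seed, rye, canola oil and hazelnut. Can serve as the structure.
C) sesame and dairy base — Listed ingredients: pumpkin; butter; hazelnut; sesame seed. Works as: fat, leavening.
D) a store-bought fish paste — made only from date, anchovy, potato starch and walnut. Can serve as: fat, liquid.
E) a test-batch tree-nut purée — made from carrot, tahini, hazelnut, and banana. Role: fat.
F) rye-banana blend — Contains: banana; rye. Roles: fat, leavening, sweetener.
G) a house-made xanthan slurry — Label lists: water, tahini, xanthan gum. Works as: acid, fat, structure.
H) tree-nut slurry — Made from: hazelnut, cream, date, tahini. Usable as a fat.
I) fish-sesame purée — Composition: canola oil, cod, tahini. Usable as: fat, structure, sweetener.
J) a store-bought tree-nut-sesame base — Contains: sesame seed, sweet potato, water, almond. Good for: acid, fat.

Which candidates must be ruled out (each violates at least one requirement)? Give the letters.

A: nothing on the exclusion list — valid
B: not usable as a fat; has rye, so not gluten-free (and 2 more) — no
C: has butter, so not Whole30-style; has hazelnut, so not tree-nut-free — out
D: has anchovy, so not fish-free; has walnut, so not tree-nut-free — no
E: has hazelnut, so not tree-nut-free — out
F: has rye, so not gluten-free; has rye, so not Whole30-style — reject
G: works as a fat, no tree nuts, gluten-free — OK
H: has cream, so not Whole30-style; has hazelnut, so not tree-nut-free — out
I: has cod, so not fish-free — no
J: has almond, so not tree-nut-free — reject

B, C, D, E, F, H, I, J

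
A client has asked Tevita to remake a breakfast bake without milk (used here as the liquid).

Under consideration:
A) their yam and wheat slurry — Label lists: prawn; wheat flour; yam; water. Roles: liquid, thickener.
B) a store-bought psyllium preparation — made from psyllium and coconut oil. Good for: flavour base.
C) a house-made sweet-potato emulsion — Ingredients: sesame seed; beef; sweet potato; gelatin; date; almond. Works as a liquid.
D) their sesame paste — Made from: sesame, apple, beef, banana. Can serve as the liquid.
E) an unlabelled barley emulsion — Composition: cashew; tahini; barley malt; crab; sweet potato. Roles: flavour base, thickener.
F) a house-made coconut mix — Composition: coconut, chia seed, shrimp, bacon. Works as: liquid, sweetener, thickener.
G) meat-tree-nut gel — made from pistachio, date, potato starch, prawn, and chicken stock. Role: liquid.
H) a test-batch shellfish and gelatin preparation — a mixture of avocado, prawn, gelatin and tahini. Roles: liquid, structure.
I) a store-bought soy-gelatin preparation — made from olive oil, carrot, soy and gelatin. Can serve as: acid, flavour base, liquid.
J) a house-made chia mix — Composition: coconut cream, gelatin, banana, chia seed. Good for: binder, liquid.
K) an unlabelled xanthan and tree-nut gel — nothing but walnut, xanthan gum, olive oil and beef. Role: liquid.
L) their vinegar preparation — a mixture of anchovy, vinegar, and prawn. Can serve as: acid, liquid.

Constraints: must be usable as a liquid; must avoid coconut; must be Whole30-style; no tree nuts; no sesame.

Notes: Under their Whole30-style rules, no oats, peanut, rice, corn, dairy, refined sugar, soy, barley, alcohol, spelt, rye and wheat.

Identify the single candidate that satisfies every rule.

A: has wheat flour, so not Whole30-style — out
B: not usable as a liquid; has coconut oil, so not coconut-free — no
C: has almond, so not tree-nut-free; has sesame seed, so not sesame-free — out
D: has sesame, so not sesame-free — no
E: not usable as a liquid; has barley malt, so not Whole30-style (and 2 more) — no
F: has coconut, so not coconut-free — reject
G: has pistachio, so not tree-nut-free — out
H: has tahini, so not sesame-free — reject
I: has soy, so not Whole30-style — reject
J: has coconut cream, so not coconut-free — out
K: has walnut, so not tree-nut-free — out
L: every rule checks out — valid

L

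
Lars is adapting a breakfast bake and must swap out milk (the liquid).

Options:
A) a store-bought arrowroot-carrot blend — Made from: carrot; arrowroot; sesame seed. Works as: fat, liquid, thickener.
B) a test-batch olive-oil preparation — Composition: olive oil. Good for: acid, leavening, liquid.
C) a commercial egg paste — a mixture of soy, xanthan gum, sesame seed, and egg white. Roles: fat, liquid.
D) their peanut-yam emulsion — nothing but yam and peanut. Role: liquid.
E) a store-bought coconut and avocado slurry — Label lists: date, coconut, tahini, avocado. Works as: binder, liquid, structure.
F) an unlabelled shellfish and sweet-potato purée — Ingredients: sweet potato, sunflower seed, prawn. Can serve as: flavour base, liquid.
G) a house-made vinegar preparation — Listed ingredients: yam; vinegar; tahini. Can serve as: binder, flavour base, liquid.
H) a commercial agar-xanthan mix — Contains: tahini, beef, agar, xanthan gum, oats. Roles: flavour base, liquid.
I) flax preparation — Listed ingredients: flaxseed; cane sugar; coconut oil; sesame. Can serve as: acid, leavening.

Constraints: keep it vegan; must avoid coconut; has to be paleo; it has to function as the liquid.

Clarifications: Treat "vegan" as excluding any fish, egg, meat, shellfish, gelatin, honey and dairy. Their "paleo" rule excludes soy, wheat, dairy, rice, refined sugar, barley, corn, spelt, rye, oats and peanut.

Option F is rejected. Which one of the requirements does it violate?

usable as a liquid: satisfied
vegan: has prawn — fails
paleo: satisfied
coconut-free: satisfied

vegan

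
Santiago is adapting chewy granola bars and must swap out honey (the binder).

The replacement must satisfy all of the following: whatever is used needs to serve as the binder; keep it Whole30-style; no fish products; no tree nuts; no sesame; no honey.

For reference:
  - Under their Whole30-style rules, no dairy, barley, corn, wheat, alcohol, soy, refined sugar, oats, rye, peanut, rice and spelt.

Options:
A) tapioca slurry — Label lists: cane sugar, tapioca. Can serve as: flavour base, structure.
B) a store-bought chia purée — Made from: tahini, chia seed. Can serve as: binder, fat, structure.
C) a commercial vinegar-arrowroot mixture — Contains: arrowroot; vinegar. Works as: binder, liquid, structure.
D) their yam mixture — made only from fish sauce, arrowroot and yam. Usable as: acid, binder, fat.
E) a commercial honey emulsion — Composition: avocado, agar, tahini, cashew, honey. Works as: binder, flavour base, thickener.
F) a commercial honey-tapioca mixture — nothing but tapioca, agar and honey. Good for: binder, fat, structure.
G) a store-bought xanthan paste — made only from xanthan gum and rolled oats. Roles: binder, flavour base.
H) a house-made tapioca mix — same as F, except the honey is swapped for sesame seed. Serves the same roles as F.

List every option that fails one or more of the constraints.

A, B, D, E, F, G, H

A: not usable as a binder; has cane sugar, so not Whole30-style — no
B: has tahini, so not sesame-free — out
C: only arrowroot and vinegar; none excluded — OK
D: has fish sauce, so not fish-free — no
E: has tahini, so not sesame-free; has cashew, so not tree-nut-free (and 1 more) — reject
F: has honey, so not honey-free — reject
G: has rolled oats, so not Whole30-style — reject
H: has sesame seed, so not sesame-free — reject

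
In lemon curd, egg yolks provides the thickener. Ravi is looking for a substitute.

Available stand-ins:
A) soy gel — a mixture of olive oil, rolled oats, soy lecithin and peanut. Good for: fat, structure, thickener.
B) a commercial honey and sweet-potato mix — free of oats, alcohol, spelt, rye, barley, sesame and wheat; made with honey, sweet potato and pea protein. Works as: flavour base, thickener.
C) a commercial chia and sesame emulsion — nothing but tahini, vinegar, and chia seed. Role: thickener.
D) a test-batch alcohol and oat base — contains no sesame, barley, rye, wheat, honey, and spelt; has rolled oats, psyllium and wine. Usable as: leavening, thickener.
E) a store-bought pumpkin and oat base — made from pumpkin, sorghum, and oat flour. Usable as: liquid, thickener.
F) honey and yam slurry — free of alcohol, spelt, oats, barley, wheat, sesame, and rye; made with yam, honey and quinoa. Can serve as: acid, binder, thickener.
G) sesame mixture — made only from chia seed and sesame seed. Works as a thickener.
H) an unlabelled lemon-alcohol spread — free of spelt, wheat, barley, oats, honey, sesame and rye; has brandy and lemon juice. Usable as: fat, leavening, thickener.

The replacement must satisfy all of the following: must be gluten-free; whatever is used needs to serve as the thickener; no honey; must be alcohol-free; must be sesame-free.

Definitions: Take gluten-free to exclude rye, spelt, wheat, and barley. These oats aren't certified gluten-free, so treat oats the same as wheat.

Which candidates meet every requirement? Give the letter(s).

A: has rolled oats, so not gluten-free — out
B: has honey, so not honey-free — out
C: has tahini, so not sesame-free — no
D: has rolled oats, so not gluten-free; has wine, so not alcohol-free — reject
E: has oat flour, so not gluten-free — out
F: has honey, so not honey-free — no
G: has sesame seed, so not sesame-free — no
H: has brandy, so not alcohol-free — no

none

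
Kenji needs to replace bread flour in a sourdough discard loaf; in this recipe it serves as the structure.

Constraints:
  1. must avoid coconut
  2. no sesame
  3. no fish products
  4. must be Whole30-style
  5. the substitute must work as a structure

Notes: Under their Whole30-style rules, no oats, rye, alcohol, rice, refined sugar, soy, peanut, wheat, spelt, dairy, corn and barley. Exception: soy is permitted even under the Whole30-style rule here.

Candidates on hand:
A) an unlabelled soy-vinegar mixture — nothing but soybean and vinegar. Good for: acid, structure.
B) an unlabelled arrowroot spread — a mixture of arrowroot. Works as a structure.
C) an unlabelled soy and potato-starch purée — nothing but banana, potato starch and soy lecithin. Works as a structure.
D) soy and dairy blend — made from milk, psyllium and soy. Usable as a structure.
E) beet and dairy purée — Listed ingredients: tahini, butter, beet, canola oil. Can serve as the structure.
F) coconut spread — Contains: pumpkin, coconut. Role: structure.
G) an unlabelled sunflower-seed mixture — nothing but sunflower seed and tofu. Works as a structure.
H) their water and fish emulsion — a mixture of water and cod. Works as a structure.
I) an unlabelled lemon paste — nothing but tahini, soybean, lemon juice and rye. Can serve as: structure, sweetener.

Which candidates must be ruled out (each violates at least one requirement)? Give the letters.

D, E, F, H, I

A: soy is permitted under the Whole30-style carve-out; nothing else excluded — OK
B: only arrowroot; none excluded — OK
C: soy is permitted under the Whole30-style carve-out; nothing else excluded — valid
D: has milk, so not Whole30-style — no
E: has butter, so not Whole30-style; has tahini, so not sesame-free — reject
F: has coconut, so not coconut-free — reject
G: soy is permitted under the Whole30-style carve-out; nothing else excluded — OK
H: has cod, so not fish-free — reject
I: has rye, so not Whole30-style; has tahini, so not sesame-free — reject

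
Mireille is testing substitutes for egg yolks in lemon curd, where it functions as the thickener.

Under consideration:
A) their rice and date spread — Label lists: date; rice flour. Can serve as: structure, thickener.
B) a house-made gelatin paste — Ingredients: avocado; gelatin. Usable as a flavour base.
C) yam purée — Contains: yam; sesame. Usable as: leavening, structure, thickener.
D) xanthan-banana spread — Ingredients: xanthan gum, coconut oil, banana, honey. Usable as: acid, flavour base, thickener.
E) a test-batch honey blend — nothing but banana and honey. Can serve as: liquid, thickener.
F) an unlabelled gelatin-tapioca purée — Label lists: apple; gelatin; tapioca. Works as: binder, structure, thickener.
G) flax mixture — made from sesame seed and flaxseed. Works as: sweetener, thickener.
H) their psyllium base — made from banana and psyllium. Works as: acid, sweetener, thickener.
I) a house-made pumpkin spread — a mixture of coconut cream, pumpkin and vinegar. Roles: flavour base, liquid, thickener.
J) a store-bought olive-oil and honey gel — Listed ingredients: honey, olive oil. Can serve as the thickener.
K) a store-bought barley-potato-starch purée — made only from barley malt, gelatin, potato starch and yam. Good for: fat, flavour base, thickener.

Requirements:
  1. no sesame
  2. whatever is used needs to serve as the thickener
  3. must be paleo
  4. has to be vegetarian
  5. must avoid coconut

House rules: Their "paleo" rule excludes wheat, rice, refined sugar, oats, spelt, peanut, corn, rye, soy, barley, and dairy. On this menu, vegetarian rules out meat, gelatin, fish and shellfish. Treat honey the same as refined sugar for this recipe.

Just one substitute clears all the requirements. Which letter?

A: has rice flour, so not paleo — reject
B: not usable as a thickener; has gelatin, so not vegetarian — no
C: has sesame, so not sesame-free — out
D: has honey, so not paleo; has coconut oil, so not coconut-free — out
E: has honey, so not paleo — reject
F: has gelatin, so not vegetarian — out
G: has sesame seed, so not sesame-free — reject
H: only banana and psyllium; none excluded — valid
I: has coconut cream, so not coconut-free — reject
J: has honey, so not paleo — reject
K: has barley malt, so not paleo; has gelatin, so not vegetarian — no

H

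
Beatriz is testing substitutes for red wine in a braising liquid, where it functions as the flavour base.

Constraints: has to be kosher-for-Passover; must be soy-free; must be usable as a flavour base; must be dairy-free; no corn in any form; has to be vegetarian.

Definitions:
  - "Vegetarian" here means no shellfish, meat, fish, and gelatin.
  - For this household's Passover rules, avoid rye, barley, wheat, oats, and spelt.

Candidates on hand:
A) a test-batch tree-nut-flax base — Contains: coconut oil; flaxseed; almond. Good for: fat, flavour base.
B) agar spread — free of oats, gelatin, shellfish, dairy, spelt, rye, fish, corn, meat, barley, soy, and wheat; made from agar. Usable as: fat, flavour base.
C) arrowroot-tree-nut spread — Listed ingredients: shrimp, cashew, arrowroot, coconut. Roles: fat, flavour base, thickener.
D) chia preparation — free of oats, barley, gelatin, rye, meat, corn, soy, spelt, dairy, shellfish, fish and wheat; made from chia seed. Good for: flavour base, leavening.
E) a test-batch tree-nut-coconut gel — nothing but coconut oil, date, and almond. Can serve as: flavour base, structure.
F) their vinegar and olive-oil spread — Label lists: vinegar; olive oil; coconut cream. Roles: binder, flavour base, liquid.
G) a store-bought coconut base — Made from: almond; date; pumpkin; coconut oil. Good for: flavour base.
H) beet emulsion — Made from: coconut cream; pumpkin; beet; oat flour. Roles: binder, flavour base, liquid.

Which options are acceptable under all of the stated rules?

A, B, D, E, F, G

A: every rule checks out — keep
B: nothing on the exclusion list — keep
C: has shrimp, so not vegetarian — no
D: works as a flavour base, kosher-for-Passover, no dairy — keep
E: only coconut oil, almond and date; none excluded — valid
F: every rule checks out — valid
G: coconut oil and almond etc. — none of it excluded — OK
H: has oat flour, so not kosher-for-Passover — no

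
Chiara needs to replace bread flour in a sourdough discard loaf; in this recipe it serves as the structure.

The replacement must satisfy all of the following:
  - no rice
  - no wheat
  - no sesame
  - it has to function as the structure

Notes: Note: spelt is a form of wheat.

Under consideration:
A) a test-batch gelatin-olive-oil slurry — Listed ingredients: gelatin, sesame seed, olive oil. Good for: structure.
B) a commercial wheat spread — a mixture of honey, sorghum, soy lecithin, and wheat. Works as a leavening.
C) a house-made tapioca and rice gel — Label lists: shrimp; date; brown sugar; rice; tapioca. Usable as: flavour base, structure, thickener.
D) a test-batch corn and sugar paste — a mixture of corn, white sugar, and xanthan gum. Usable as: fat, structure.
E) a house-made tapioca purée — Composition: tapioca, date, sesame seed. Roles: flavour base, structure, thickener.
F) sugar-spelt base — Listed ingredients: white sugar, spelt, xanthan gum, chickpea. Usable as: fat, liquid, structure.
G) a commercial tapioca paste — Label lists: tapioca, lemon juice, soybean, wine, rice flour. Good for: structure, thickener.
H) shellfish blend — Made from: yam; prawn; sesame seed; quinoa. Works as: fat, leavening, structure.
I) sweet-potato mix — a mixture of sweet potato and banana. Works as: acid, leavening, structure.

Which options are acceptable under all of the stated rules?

A: has sesame seed, so not sesame-free — reject
B: not usable as a structure; has wheat, so not wheat-free — no
C: has rice, so not rice-free — no
D: nothing on the exclusion list — keep
E: has sesame seed, so not sesame-free — out
F: has spelt, so not wheat-free — out
G: has rice flour, so not rice-free — no
H: has sesame seed, so not sesame-free — out
I: works as a structure, no sesame, no rice — keep

D, I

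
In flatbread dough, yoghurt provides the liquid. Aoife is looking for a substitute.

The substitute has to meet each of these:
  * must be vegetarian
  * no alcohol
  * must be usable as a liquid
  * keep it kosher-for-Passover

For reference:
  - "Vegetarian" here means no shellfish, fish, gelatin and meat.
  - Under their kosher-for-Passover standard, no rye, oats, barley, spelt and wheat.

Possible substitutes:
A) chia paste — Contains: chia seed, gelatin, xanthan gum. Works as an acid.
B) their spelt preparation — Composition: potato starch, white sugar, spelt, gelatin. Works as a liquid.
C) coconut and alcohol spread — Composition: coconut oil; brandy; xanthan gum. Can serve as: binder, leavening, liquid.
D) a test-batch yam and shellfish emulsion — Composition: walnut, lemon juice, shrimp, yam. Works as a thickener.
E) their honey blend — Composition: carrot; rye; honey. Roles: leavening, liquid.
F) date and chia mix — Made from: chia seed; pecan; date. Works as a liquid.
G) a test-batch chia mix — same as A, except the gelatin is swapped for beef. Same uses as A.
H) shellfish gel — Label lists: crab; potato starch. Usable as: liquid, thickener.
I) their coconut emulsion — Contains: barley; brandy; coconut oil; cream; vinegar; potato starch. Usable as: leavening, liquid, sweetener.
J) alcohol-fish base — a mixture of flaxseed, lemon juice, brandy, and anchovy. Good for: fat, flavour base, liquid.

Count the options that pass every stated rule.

1

A: not usable as a liquid; has gelatin, so not vegetarian — no
B: has gelatin, so not vegetarian; has spelt, so not kosher-for-Passover — no
C: has brandy, so not alcohol-free — no
D: not usable as a liquid; has shrimp, so not vegetarian — out
E: has rye, so not kosher-for-Passover — no
F: nothing on the exclusion list — OK
G: not usable as a liquid; has beef, so not vegetarian — reject
H: has crab, so not vegetarian — reject
I: has barley, so not kosher-for-Passover; has brandy, so not alcohol-free — no
J: has anchovy, so not vegetarian; has brandy, so not alcohol-free — no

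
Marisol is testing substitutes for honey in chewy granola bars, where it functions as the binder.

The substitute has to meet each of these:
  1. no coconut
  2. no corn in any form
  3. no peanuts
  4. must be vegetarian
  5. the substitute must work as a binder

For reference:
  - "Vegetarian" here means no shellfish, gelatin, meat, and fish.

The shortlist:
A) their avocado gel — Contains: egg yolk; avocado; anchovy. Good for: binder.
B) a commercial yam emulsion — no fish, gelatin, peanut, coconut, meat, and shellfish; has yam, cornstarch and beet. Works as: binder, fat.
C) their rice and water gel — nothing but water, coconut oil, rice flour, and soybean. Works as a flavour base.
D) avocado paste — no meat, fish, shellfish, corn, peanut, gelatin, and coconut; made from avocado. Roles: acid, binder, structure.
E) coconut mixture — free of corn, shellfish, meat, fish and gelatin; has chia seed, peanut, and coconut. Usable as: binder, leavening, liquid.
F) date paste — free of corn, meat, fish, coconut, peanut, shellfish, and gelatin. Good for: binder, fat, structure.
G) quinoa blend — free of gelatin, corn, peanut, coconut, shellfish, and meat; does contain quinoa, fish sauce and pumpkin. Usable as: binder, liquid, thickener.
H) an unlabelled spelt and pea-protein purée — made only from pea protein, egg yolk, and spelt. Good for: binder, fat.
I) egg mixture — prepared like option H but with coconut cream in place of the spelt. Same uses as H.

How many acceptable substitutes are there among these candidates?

3

A: has anchovy, so not vegetarian — out
B: has cornstarch, so not corn-free — out
C: not usable as a binder; has coconut oil, so not coconut-free — out
D: works as a binder, vegetarian, no coconut — OK
E: has coconut, so not coconut-free; has peanut, so not peanut-free — reject
F: works as a binder, no peanut, no coconut — OK
G: has fish sauce, so not vegetarian — no
H: only egg yolk, spelt and pea protein; none excluded — keep
I: has coconut cream, so not coconut-free — out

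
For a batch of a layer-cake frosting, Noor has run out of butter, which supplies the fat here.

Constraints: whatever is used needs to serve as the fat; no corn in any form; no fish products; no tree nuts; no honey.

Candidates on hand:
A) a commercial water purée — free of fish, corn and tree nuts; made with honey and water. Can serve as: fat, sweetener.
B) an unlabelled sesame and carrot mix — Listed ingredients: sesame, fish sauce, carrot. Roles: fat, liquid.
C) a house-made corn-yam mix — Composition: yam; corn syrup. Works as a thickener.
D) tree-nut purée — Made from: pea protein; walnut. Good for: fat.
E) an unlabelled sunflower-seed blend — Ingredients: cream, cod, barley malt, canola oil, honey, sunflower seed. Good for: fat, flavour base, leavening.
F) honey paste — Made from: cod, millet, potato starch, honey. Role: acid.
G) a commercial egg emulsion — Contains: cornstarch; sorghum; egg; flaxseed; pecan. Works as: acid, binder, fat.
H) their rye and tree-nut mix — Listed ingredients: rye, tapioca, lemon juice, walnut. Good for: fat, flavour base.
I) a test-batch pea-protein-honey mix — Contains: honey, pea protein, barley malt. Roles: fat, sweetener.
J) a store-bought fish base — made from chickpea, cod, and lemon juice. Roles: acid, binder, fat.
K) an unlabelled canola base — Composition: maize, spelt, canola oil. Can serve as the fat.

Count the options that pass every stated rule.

A: has honey, so not honey-free — no
B: has fish sauce, so not fish-free — no
C: not usable as a fat; has corn syrup, so not corn-free — reject
D: has walnut, so not tree-nut-free — no
E: has honey, so not honey-free; has cod, so not fish-free — out
F: not usable as a fat; has honey, so not honey-free (and 1 more) — reject
G: has cornstarch, so not corn-free; has pecan, so not tree-nut-free — no
H: has walnut, so not tree-nut-free — out
I: has honey, so not honey-free — out
J: has cod, so not fish-free — out
K: has maize, so not corn-free — no

0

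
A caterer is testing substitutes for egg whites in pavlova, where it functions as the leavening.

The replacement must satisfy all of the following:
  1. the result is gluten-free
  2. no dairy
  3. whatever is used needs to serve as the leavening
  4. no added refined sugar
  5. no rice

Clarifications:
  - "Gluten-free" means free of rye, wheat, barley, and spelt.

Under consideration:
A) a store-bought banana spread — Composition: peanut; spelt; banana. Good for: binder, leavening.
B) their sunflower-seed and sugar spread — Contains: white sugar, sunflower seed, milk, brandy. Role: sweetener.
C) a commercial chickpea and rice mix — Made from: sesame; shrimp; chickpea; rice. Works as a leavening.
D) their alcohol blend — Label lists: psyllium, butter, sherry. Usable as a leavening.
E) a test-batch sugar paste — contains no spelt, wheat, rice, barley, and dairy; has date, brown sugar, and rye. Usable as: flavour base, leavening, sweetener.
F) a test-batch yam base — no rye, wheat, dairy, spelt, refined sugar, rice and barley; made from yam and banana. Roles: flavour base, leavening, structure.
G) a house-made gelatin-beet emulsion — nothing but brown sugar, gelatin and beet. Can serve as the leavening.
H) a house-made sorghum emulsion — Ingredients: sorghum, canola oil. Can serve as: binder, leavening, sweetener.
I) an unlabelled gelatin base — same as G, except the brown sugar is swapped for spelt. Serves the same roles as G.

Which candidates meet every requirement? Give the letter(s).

A: has spelt, so not gluten-free — reject
B: not usable as a leavening; has white sugar, so not no-added-sugar (and 1 more) — no
C: has rice, so not rice-free — no
D: has butter, so not dairy-free — no
E: has rye, so not gluten-free; has brown sugar, so not no-added-sugar — no
F: works as a leavening, no refined sugar, gluten-free — OK
G: has brown sugar, so not no-added-sugar — out
H: gluten-free, no dairy — OK
I: has spelt, so not gluten-free — no

F, H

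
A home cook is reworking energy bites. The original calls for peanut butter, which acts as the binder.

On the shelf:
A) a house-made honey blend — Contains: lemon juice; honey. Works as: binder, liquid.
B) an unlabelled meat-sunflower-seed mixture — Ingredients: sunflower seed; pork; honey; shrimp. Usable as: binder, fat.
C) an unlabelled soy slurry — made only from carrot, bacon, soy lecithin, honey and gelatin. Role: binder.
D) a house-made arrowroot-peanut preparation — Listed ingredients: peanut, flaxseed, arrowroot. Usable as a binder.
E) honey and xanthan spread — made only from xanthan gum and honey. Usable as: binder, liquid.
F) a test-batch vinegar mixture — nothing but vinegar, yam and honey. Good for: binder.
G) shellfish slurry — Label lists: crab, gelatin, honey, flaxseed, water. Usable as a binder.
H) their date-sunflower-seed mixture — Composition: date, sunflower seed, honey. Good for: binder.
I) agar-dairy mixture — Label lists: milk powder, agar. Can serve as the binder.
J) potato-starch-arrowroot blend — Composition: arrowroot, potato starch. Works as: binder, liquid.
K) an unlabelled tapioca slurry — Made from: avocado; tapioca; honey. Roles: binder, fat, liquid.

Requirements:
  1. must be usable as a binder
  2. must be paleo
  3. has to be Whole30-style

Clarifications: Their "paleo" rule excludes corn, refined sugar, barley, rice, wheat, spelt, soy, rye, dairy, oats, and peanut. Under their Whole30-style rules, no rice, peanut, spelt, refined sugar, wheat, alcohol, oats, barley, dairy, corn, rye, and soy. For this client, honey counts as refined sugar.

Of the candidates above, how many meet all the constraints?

A: has honey, so not paleo; has honey, so not Whole30-style — no
B: has honey, so not paleo; has honey, so not Whole30-style — out
C: has honey, so not paleo; has honey, so not Whole30-style — no
D: has peanut, so not paleo; has peanut, so not Whole30-style — out
E: has honey, so not paleo; has honey, so not Whole30-style — no
F: has honey, so not paleo; has honey, so not Whole30-style — out
G: has honey, so not paleo; has honey, so not Whole30-style — no
H: has honey, so not paleo; has honey, so not Whole30-style — reject
I: has milk powder, so not paleo; has milk powder, so not Whole30-style — out
J: works as a binder, paleo, Whole30-style — keep
K: has honey, so not paleo; has honey, so not Whole30-style — out

1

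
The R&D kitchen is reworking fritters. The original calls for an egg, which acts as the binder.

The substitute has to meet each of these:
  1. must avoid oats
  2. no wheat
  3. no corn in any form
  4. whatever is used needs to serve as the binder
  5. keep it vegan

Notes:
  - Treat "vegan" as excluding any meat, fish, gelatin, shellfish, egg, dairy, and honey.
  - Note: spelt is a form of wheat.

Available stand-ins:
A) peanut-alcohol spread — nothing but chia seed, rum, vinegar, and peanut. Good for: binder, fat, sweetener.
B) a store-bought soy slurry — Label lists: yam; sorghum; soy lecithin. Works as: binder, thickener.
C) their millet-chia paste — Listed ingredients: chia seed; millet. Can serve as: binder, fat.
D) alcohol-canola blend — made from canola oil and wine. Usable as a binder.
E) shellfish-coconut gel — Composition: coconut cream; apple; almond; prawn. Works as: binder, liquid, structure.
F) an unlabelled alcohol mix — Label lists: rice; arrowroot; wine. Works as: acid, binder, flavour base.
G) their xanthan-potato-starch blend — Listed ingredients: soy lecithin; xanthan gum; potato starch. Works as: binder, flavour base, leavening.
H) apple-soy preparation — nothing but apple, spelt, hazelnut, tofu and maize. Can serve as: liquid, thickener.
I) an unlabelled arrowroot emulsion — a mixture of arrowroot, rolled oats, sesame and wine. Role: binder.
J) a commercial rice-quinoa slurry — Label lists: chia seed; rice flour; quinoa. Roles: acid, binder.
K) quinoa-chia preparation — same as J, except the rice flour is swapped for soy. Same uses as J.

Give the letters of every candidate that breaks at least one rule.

A: rum and peanut etc. — none of it excluded — valid
B: no oats, vegan — OK
C: only millet and chia seed; none excluded — keep
D: no corn, wheat-free — keep
E: has prawn, so not vegan — out
F: nothing on the exclusion list — keep
G: wheat-free, no oats — OK
H: not usable as a binder; has maize, so not corn-free (and 1 more) — out
I: has rolled oats, so not oat-free — reject
J: all constraints satisfied — valid
K: only soy, quinoa and chia seed; none excluded — valid

E, H, I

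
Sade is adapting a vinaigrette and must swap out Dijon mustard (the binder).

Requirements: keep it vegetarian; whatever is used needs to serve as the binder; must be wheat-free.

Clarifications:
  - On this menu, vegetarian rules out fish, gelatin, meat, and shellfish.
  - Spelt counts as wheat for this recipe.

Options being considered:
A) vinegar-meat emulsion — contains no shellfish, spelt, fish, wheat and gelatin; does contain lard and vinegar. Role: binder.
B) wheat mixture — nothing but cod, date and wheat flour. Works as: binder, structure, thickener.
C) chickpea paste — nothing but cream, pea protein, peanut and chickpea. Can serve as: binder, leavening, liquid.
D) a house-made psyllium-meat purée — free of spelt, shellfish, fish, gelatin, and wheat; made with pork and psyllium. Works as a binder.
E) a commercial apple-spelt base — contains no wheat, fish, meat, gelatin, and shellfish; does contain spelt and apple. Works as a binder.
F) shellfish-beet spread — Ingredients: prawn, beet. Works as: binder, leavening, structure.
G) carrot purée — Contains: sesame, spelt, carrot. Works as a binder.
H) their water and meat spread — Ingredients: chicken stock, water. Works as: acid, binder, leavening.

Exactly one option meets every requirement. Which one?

A: has lard, so not vegetarian — out
B: has cod, so not vegetarian; has wheat flour, so not wheat-free — reject
C: nothing on the exclusion list — keep
D: has pork, so not vegetarian — no
E: has spelt, so not wheat-free — reject
F: has prawn, so not vegetarian — no
G: has spelt, so not wheat-free — reject
H: has chicken stock, so not vegetarian — no

C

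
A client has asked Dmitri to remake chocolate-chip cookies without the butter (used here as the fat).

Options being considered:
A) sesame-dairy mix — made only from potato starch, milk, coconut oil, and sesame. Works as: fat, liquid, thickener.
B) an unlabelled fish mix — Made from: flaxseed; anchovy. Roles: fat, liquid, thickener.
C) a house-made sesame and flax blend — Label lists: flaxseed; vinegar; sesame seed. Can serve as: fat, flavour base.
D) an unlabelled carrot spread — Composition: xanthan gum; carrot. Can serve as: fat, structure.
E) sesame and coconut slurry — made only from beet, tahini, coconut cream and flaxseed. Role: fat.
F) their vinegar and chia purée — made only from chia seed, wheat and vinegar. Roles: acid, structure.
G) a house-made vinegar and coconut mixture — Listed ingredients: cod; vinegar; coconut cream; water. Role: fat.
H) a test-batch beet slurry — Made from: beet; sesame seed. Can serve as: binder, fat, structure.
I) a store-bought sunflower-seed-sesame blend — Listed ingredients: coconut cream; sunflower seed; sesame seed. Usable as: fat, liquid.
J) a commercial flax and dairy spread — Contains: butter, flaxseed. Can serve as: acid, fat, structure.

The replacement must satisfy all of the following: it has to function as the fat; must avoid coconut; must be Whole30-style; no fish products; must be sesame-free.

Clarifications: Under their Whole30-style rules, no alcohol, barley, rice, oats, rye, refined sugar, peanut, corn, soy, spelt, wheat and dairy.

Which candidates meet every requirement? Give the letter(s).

A: has milk, so not Whole30-style; has sesame, so not sesame-free (and 1 more) — out
B: has anchovy, so not fish-free — reject
C: has sesame seed, so not sesame-free — reject
D: all constraints satisfied — valid
E: has tahini, so not sesame-free; has coconut cream, so not coconut-free — reject
F: not usable as a fat; has wheat, so not Whole30-style — out
G: has cod, so not fish-free; has coconut cream, so not coconut-free — reject
H: has sesame seed, so not sesame-free — no
I: has sesame seed, so not sesame-free; has coconut cream, so not coconut-free — out
J: has butter, so not Whole30-style — out

D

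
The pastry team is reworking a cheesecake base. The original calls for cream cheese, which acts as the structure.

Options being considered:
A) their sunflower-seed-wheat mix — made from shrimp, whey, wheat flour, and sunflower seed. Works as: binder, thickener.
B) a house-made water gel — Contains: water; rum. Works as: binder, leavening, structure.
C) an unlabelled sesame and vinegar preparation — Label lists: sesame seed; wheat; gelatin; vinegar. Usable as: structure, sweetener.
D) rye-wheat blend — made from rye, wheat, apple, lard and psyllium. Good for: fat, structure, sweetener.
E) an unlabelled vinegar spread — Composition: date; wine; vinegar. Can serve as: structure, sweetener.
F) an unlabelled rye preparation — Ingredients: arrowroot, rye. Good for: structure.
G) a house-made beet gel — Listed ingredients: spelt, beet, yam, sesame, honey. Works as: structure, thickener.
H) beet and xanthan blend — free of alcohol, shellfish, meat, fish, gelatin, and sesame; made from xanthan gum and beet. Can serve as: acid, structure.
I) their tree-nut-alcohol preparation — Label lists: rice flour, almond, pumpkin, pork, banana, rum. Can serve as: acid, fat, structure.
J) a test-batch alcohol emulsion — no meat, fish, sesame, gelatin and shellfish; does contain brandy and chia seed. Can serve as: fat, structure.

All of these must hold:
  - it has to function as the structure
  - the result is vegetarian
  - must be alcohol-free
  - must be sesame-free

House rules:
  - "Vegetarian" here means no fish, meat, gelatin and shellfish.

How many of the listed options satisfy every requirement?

2

A: not usable as a structure; has shrimp, so not vegetarian — out
B: has rum, so not alcohol-free — no
C: has gelatin, so not vegetarian; has sesame seed, so not sesame-free — out
D: has lard, so not vegetarian — no
E: has wine, so not alcohol-free — out
F: all constraints satisfied — keep
G: has sesame, so not sesame-free — out
H: works as a structure, no sesame, vegetarian — valid
I: has pork, so not vegetarian; has rum, so not alcohol-free — no
J: has brandy, so not alcohol-free — out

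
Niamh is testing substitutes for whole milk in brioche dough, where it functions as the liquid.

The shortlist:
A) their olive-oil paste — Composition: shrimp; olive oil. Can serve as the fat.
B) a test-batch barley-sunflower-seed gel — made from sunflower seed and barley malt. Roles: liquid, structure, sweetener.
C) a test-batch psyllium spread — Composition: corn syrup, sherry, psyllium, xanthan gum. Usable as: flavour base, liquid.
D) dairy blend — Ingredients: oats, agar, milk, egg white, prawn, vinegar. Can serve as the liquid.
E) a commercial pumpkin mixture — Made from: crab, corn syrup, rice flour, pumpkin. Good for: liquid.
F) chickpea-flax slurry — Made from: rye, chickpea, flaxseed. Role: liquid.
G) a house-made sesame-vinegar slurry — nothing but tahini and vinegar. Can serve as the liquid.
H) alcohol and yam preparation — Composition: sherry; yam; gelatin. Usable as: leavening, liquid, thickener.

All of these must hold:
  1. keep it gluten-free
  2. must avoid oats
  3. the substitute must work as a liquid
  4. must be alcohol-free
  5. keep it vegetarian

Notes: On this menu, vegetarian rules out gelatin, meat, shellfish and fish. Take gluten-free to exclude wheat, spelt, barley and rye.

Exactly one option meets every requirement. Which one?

A: not usable as a liquid; has shrimp, so not vegetarian — no
B: has barley malt, so not gluten-free — reject
C: has sherry, so not alcohol-free — no
D: has prawn, so not vegetarian; has oats, so not oat-free — reject
E: has crab, so not vegetarian — no
F: has rye, so not gluten-free — out
G: only tahini and vinegar; none excluded — OK
H: has gelatin, so not vegetarian; has sherry, so not alcohol-free — reject

G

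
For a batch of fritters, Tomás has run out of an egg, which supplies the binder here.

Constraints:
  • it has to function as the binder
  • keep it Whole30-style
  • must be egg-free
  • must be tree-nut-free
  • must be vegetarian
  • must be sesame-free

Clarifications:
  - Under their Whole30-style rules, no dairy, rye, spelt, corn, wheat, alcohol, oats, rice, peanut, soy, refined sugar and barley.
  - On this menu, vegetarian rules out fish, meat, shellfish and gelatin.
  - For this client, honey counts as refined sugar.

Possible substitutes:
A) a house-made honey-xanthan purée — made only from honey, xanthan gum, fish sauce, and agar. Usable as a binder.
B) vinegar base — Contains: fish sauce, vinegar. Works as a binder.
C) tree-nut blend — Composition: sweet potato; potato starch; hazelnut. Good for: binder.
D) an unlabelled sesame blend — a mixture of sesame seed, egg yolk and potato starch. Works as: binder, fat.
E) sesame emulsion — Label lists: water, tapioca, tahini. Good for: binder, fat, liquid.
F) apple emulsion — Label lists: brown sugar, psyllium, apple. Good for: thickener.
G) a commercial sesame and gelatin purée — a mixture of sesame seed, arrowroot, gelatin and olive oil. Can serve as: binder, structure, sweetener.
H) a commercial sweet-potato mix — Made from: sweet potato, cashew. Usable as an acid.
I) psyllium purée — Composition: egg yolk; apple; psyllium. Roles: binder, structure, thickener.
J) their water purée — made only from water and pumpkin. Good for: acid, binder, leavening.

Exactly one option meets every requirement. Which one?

A: has honey, so not Whole30-style; has fish sauce, so not vegetarian — no
B: has fish sauce, so not vegetarian — out
C: has hazelnut, so not tree-nut-free — no
D: has egg yolk, so not egg-free; has sesame seed, so not sesame-free — out
E: has tahini, so not sesame-free — reject
F: not usable as a binder; has brown sugar, so not Whole30-style — no
G: has gelatin, so not vegetarian; has sesame seed, so not sesame-free — out
H: not usable as a binder; has cashew, so not tree-nut-free — reject
I: has egg yolk, so not egg-free — reject
J: Whole30-style, vegetarian — keep

J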